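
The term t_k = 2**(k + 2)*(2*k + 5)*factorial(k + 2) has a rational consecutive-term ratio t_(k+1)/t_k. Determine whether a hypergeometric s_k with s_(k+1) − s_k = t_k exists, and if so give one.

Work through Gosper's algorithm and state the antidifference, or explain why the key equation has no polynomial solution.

r(k) = 2*(k + 3)*(2*k + 7)/(2*k + 5) after simplifying.
Normal form (A,B,C) = (2*k + 6, 1, k + 5/2).
Need (2*k + 6)·f(k+1) − (1)·f(k) = k + 5/2.
Degrees (1,0,1) ⇒ d ≤ 0.
Coefficient equations give f(k) = 1/2.
Then R = B(k−1)f/C = 1/(2*k + 5), so s_k = R(k)·t_k = 2**(k + 2)*factorial(k + 2).
Check: Δs_k = 2**(k + 2)*(2*k + 5)*factorial(k + 2). ✓

s_k = 2**(k + 2)*factorial(k + 2)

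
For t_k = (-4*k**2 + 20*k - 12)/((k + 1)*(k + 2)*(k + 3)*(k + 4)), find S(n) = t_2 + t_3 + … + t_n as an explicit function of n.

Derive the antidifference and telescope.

S(n) = (-n**3 + 11*n**2 - 6*n - 4)/(5*(n**3 + 9*n**2 + 26*n + 24))

The ratio is (k**3 - 2*k**2 - 4*k - 1)/(k**3 - 22*k + 15).
So A=k + 1 and B=k + 5, with C=k**2 - 5*k + 3.
Key eq: (k + 1)·f(k+1) = (k + 4)·f(k) + (k**2 - 5*k + 3).
d = 3 from the (1,1,2) case.
Solve for f: f(k) = k*(k**2 + 17)/6 (degree 3 ≤ 3).
R(k) = B(k−1)·f(k)/C(k) = k*(k + 4)*(k**2 + 17)/(6*(k**2 - 5*k + 3)); s_k = R·t_k = -2*k*(k**2 + 17)/(3*(k + 1)*(k + 2)*(k + 3)).
Check: Δs_k = 4*(-k**2 + 5*k - 3)/(k**4 + 10*k**3 + 35*k**2 + 50*k + 24). ✓
Telescope: S(n) = s_(n+1) − s_(2) = 2*(-n**3 - 3*n**2 - 20*n - 18)/(3*(n**3 + 9*n**2 + 26*n + 24)) − (-7/15) = (-n**3 + 11*n**2 - 6*n - 4)/(5*(n**3 + 9*n**2 + 26*n + 24)).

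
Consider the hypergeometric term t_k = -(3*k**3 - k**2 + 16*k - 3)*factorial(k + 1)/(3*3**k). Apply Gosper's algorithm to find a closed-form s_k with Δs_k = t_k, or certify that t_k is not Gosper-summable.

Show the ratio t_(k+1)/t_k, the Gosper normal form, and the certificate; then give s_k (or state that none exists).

s_k = -(k - 1)*(3*k - 1)*factorial(k + 1)/3**k

Compute t_(k+1)/t_k: get (k + 2)*(16*k + 3*(k + 1)**3 - (k + 1)**2 + 13)/(3*(3*k**3 - k**2 + 16*k - 3)).
So A=k/3 + 2/3 and B=1, with C=k**3 - k**2/3 + 16*k/3 - 1.
Solve (k/3 + 2/3)·f(k+1) − (1)·f(k) = k**3 - k**2/3 + 16*k/3 - 1.
Degrees (1,0,3) ⇒ d ≤ 2.
Match coefficients ⇒ f(k) = (k - 1)*(3*k - 1).
Certificate R = B(k−1)f/C = 3*(k - 1)*(3*k - 1)/(3*k**3 - k**2 + 16*k - 3) gives s_k = -(k - 1)*(3*k - 1)*factorial(k + 1)/3**k.
Δs = -(3*k**3 - k**2 + 16*k - 3)*factorial(k + 1)/(3*3**k), as required.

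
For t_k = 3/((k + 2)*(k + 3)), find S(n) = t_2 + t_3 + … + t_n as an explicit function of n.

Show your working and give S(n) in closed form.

S(n) = 3*(n - 1)/(4*(n + 3))

Compute t_(k+1)/t_k: get (k + 2)/(k + 4).
Gosper form: A/B · C(k+1)/C(k) with A=k + 2, B=k + 4, C=1.
Key eq: (k + 2)·f(k+1) = (k + 3)·f(k) + (1).
deg f ≤ 1 (via 1,1,0).
Coefficient equations give f(k) = k/2.
Certificate R = B(k−1)f/C = k*(k + 3)/2 gives s_k = 3*k/(2*(k + 2)).
Check: Δs_k = 3/(k**2 + 5*k + 6). ✓
Telescope: S(n) = s_(n+1) − s_(2) = 3*(n + 1)/(2*(n + 3)) − (3/4) = 3*(n - 1)/(4*(n + 3)).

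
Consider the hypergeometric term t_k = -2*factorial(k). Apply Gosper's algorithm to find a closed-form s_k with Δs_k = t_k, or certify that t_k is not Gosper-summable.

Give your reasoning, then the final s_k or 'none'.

not Gosper-summable; s_k does not exist

The ratio is k + 1.
Factor: A=k + 1; B=1; C=1.
Set up (k + 1)·f(k+1) − (1)·f(k) − (1) = 0.
From deg A=1, deg B=0, deg C=0: d=-1.
Negative degree bound (-1): no f exists, t_k not Gosper-summable.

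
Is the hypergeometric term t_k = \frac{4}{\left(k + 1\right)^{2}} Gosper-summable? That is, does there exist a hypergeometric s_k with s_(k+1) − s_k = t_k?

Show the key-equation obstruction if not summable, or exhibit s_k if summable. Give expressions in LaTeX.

No. Not Gosper-summable.

t_(k+1)/t_k = (k + 1)**2/(k + 2)**2.
So A=k**2 + 2*k + 1 and B=k**2 + 4*k + 4, with C=1.
f must satisfy (k**2 + 2*k + 1)·f(k+1) − (k**2 + 2*k + 1)·f(k) = 1.
Bound: deg f ≤ 0.
Write f(k) = c0. Then LHS − RHS = -1, requiring -1 = 0: contradictory. No certificate.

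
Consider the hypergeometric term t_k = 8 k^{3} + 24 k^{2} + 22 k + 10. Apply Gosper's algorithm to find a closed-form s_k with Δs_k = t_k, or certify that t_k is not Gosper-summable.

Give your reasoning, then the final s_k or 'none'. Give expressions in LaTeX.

Compute t_(k+1)/t_k: get (4*k**3 + 24*k**2 + 47*k + 32)/(4*k**3 + 12*k**2 + 11*k + 5).
Factor: A=1; B=1; C=k**3 + 3*k**2 + 11*k/4 + 5/4.
Solve (1)·f(k+1) − (1)·f(k) = k**3 + 3*k**2 + 11*k/4 + 5/4.
From deg A=0, deg B=0, deg C=3: d=4.
Match coefficients ⇒ f(k) = k*(2*k**3 + 4*k**2 + k + 3)/8.
So s_k = (B(k−1)f/C)·t_k = (k*(2*k**3 + 4*k**2 + k + 3)/(2*(4*k**3 + 12*k**2 + 11*k + 5)))·t_k = k*(2*k**3 + 4*k**2 + k + 3).
Check: Δs_k = 8*k**3 + 24*k**2 + 22*k + 10. ✓

s_k = k \left(2 k^{3} + 4 k^{2} + k + 3\right)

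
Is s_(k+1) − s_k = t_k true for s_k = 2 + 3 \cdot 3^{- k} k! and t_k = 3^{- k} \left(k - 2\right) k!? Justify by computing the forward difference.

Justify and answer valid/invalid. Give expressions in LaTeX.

Valid: the claim telescopes to t_k.

s_(k+1) = (2*3**k + k*factorial(k) + factorial(k))/3**k
s_(k+1) − s_k = (k - 2)*factorial(k)/3**k
(s_(k+1) − s_k) − t_k = 0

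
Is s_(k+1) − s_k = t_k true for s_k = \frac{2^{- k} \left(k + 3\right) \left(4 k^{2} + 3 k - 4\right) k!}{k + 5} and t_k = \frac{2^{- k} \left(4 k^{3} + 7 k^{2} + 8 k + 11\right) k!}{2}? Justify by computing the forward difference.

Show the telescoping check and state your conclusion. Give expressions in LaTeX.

s_(k+1) = (k + 4)*(4*k**2 + 11*k + 3)*factorial(k + 1)/(2*2**k*(k + 6))
s_(k+1) − s_k = (4*k**5 + 43*k**4 + 151*k**3 + 239*k**2 + 271*k + 204)*factorial(k)/(2*2**k*(k + 5)*(k + 6))
(s_(k+1) − s_k) − t_k = -(4*k**4 + 27*k**3 + 35*k**2 + 45*k + 63)*factorial(k)/(2**k*(k + 5)*(k + 6))

Invalid: residual - \frac{2^{- k} \left(4 k^{4} + 27 k^{3} + 35 k^{2} + 45 k + 63\right) k!}{\left(k + 5\right) \left(k + 6\right)} ≠ 0.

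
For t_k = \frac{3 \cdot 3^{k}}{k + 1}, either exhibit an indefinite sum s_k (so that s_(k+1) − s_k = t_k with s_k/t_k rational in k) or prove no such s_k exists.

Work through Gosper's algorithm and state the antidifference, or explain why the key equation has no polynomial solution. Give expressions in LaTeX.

r(k) = 3*(k + 1)/(k + 2) after simplifying.
So A=3*k + 3 and B=k + 2, with C=1.
Set up (3*k + 3)·f(k+1) − (k + 1)·f(k) − (1) = 0.
deg f ≤ -1 (via 1,1,0).
Negative degree bound (-1): no f exists, t_k not Gosper-summable.

none (Gosper's algorithm certifies no s_k)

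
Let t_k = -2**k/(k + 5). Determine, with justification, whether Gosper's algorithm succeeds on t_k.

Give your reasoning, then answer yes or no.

Compute t_(k+1)/t_k: get 2*(k + 5)/(k + 6).
A = 2*k + 10, B = k + 6, C = 1.
Set up (2*k + 10)·f(k+1) − (k + 5)·f(k) − (1) = 0.
From deg A=1, deg B=1, deg C=0: d=-1.
d = -1 < 0 ⇒ no nonzero polynomial f; not summable.

No — key equation has no polynomial f.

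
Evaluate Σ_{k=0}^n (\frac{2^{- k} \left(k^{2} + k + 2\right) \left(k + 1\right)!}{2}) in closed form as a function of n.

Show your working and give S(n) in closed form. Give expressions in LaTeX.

Compute t_(k+1)/t_k: get (k + 2)*(k + (k + 1)**2 + 3)/(2*(k**2 + k + 2)).
So A=k/2 + 1 and B=1, with C=k**2 + k + 2.
Solve (k/2 + 1)·f(k+1) − (1)·f(k) = k**2 + k + 2.
deg f ≤ 1 (via 1,0,2).
Match coefficients ⇒ f(k) = 2*k.
R(k) = B(k−1)·f(k)/C(k) = 2*k/(k**2 + k + 2); s_k = R·t_k = k*factorial(k + 1)/2**k.
Verify: (k**2 + k + 2)*factorial(k + 1)/(2*2**k) matches t_k.
Telescope: S(n) = s_(n+1) − s_(0) = 2**(-n - 1)*(n + 1)*factorial(n + 2) − (0) = 2**(-n - 1)*(n + 1)*factorial(n + 2).

S(n) = 2^{- n - 1} \left(n + 1\right) \left(n + 2\right)!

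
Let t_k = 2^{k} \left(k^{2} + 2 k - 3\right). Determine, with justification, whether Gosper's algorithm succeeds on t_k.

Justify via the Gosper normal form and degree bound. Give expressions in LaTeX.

Yes. s_k = 2^{k} \left(k^{2} - 2 k - 1\right).

t_(k+1)/t_k = 2*k*(k + 4)/(k**2 + 2*k - 3).
Gosper form: A/B · C(k+1)/C(k) with A=2, B=1, C=k**2 + 2*k - 3.
Solve (2)·f(k+1) − (1)·f(k) = k**2 + 2*k - 3.
From deg A=0, deg B=0, deg C=2: d=2.
Match coefficients ⇒ f(k) = k**2 - 2*k - 1.
R(k) = B(k−1)·f(k)/C(k) = (k**2 - 2*k - 1)/((k - 1)*(k + 3)); s_k = R·t_k = 2**k*(k**2 - 2*k - 1).
s_(k+1) − s_k = 2**k*(k**2 + 2*k - 3) = t_k.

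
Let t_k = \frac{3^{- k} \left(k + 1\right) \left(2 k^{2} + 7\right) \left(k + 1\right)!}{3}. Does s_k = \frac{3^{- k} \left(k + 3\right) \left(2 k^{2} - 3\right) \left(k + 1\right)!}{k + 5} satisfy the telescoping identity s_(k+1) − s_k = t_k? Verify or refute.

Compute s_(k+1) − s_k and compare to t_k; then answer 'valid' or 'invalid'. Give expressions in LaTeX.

Invalid: residual - \frac{2 \cdot 3^{- k} \left(2 k^{4} + 12 k^{3} + 11 k^{2} + 42 k + 44\right) \left(k + 1\right)!}{3 \left(k + 5\right) \left(k + 6\right)} ≠ 0.

s_(k+1) = (k + 4)*(2*k**2 + 4*k - 1)*factorial(k + 2)/(3*3**k*(k + 6))
s_(k+1) − s_k = (2*k**5 + 20*k**4 + 65*k**3 + 122*k**2 + 203*k + 122)*factorial(k + 1)/(3*3**k*(k + 5)*(k + 6))
(s_(k+1) − s_k) − t_k = -2*(2*k**4 + 12*k**3 + 11*k**2 + 42*k + 44)*factorial(k + 1)/(3*3**k*(k + 5)*(k + 6))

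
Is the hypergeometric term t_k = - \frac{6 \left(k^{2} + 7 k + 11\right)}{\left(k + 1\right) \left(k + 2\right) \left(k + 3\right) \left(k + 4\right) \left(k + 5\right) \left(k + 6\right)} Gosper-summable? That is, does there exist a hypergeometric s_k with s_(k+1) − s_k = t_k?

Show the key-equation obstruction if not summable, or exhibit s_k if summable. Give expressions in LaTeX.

The ratio is (k + 1)*(7*k + (k + 1)**2 + 18)/((k + 7)*(k**2 + 7*k + 11)).
So A=k + 1 and B=k + 7, with C=k**2 + 7*k + 11.
f must satisfy (k + 1)·f(k+1) − (k + 6)·f(k) = k**2 + 7*k + 11.
deg f ≤ 5 (via 1,1,2).
Solving with deg f ≤ 5: f(k) = k*(k + 2)*(k + 4)*(k**2 + 9*k + 23)/45.
Then R = B(k−1)f/C = k*(k + 2)*(k + 4)*(k + 6)*(k**2 + 9*k + 23)/(45*(k**2 + 7*k + 11)), so s_k = R(k)·t_k = 2*k*(-k**2 - 9*k - 23)/(15*(k**3 + 9*k**2 + 23*k + 15)).
Δs = 6*(-k**2 - 7*k - 11)/(k**6 + 21*k**5 + 175*k**4 + 735*k**3 + 1624*k**2 + 1764*k + 720), as required.

Yes. s_k = \frac{2 k \left(- k^{2} - 9 k - 23\right)}{15 \left(k^{3} + 9 k^{2} + 23 k + 15\right)}.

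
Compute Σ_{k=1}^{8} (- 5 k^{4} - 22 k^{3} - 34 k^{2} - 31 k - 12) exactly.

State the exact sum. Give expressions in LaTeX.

r(k) = (5*k**4 + 42*k**3 + 130*k**2 + 185*k + 104)/(5*k**4 + 22*k**3 + 34*k**2 + 31*k + 12) after simplifying.
Take A(k)=1, B(k)=1, C(k)=k**4 + 22*k**3/5 + 34*k**2/5 + 31*k/5 + 12/5.
Key eq: (1)·f(k+1) = (1)·f(k) + (k**4 + 22*k**3/5 + 34*k**2/5 + 31*k/5 + 12/5).
Bound: deg f ≤ 5.
A polynomial solution: f(k) = k*(k**4 + 3*k**3 + 2*k**2 + 4*k + 2)/5.
Certificate R = B(k−1)f/C = k*(k**4 + 3*k**3 + 2*k**2 + 4*k + 2)/(5*k**4 + 22*k**3 + 34*k**2 + 31*k + 12) gives s_k = k*(-k**4 - 3*k**3 - 2*k**2 - 4*k - 2).
Verify: -5*k**4 - 22*k**3 - 34*k**2 - 31*k - 12 matches t_k.
Sum = s_(9) − s_(1); s_(9) = -80532, s_(1) = -12 ⇒ -80520.

Σ = -80520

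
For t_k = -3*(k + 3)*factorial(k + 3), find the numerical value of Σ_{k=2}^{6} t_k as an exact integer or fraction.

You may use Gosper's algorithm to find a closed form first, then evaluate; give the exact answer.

The ratio is (k + 4)**2/(k + 3).
Normal form (A,B,C) = (k + 4, 1, k + 3).
Need (k + 4)·f(k+1) − (1)·f(k) = k + 3.
Bound: deg f ≤ 0.
Coefficient equations give f(k) = 1.
Get s_k = R·t_k = -3*factorial(k + 3) with R(k) = B(k−1)f(k)/C(k) = 1/(k + 3).
s_(k+1) − s_k = -3*(k + 3)*factorial(k + 3) = t_k.
Evaluate s at k=7 and k=2: -10886400 and -360; difference -10886040.

Σ = -10886040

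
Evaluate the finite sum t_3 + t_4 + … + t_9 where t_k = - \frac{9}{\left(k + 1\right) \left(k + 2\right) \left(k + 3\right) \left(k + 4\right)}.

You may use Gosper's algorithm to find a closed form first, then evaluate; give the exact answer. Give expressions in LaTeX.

r(k) = (k + 1)/(k + 5) after simplifying.
A = k + 1, B = k + 5, C = 1.
Need (k + 1)·f(k+1) − (k + 4)·f(k) = 1.
Bound: deg f ≤ 3.
Solving with deg f ≤ 3: f(k) = k*(k**2 + 6*k + 11)/18.
R(k) = B(k−1)·f(k)/C(k) = k*(k + 4)*(k**2 + 6*k + 11)/18; s_k = R·t_k = k*(-k**2 - 6*k - 11)/(2*(k + 1)*(k + 2)*(k + 3)).
Verify: -9/(k**4 + 10*k**3 + 35*k**2 + 50*k + 24) matches t_k.
Sum = s_(10) − s_(3); s_(10) = -285/572, s_(3) = -19/40 ⇒ -133/5720.

Σ = -133/5720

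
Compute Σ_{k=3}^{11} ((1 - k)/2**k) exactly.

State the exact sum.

Compute t_(k+1)/t_k: get k/(2*(k - 1)).
Factor: A=1/2; B=1; C=k - 1.
Solve (1/2)·f(k+1) − (1)·f(k) = k - 1.
d = 1 from the (0,0,1) case.
Solving with deg f ≤ 1: f(k) = -2*k.
Then R = B(k−1)f/C = -2*k/(k - 1), so s_k = R(k)·t_k = 2**(1 - k)*k.
s_(k+1) − s_k = (1 - k)/2**k = t_k.
Σ_(k=3)^(11) t_k = s_(12) − s_(3) = 3/512 − (3/4) = -381/512.

Σ = -381/512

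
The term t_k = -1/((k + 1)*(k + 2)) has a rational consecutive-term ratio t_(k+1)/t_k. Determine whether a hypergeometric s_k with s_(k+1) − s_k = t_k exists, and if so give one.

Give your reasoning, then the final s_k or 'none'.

Compute t_(k+1)/t_k: get (k + 1)/(k + 3).
Factor: A=k + 1; B=k + 3; C=1.
Solve (k + 1)·f(k+1) − (k + 2)·f(k) = 1.
d = 1 from the (1,1,0) case.
Coefficient equations give f(k) = k.
Certificate R = B(k−1)f/C = k*(k + 2) gives s_k = -k/(k + 1).
Verify: -1/(k**2 + 3*k + 2) matches t_k.

s_k = -k/(k + 1)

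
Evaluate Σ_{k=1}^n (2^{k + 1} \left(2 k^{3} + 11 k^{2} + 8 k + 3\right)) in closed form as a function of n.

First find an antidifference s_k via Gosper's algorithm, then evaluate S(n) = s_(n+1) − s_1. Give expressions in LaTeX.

S(n) = 8 \cdot 2^{n} n^{3} + 20 \cdot 2^{n} n^{2} + 16 \cdot 2^{n} n + 8 \cdot 2^{n} - 8

t_(k+1)/t_k = 2*(2*k**3 + 17*k**2 + 36*k + 24)/(2*k**3 + 11*k**2 + 8*k + 3).
Factor: A=2; B=1; C=k**3 + 11*k**2/2 + 4*k + 3/2.
Set up (2)·f(k+1) − (1)·f(k) − (k**3 + 11*k**2/2 + 4*k + 3/2) = 0.
d = 3 from the (0,0,3) case.
A polynomial solution: f(k) = (2*k**3 - k**2 + 1)/2.
Get s_k = R·t_k = 2**(k + 1)*(2*k**3 - k**2 + 1) with R(k) = B(k−1)f(k)/C(k) = (2*k**3 - k**2 + 1)/(2*k**3 + 11*k**2 + 8*k + 3).
Verify: 2**(k + 1)*(2*k**3 + 11*k**2 + 8*k + 3) matches t_k.
Telescope: S(n) = s_(n+1) − s_(1) = 2**(n + 2)*(2*n**3 + 5*n**2 + 4*n + 2) − (8) = 8*2**n*n**3 + 20*2**n*n**2 + 16*2**n*n + 8*2**n - 8.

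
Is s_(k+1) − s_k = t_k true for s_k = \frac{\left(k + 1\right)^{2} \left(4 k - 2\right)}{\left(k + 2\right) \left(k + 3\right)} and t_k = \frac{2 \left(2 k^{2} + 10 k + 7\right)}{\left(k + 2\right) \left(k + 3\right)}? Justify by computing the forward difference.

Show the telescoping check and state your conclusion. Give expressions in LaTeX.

Invalid: residual \frac{4 \left(- 9 k - 8\right)}{k^{3} + 9 k^{2} + 26 k + 24} ≠ 0.

s_(k+1) = (k + 2)**2*(4*k + 2)/((k + 3)*(k + 4))
s_(k+1) − s_k = 2*(2*k**3 + 18*k**2 + 29*k + 12)/(k**3 + 9*k**2 + 26*k + 24)
(s_(k+1) − s_k) − t_k = 4*(-9*k - 8)/(k**3 + 9*k**2 + 26*k + 24)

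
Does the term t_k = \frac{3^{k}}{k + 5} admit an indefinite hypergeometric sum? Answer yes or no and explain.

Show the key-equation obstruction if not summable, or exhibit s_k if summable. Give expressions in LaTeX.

No — negative degree bound, so no certificate f.

Ratio r(k) = 3*(k + 5)/(k + 6).
Normal form (A,B,C) = (3*k + 15, k + 6, 1).
Solve (3*k + 15)·f(k+1) − (k + 5)·f(k) = 1.
Degrees (1,1,0) ⇒ d ≤ -1.
Bound -1 < 0, so the key equation has no polynomial solution.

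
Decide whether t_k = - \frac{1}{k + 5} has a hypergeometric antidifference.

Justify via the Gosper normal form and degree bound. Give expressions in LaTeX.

Compute t_(k+1)/t_k: get (k + 5)/(k + 6).
So A=k + 5 and B=k + 6, with C=1.
f must satisfy (k + 5)·f(k+1) − (k + 5)·f(k) = 1.
Degrees (1,1,0) ⇒ d ≤ 0.
Put f(k) = c0: A·f(k+1) − B(k−1)·f(k) − C = -1; need -1 = 0 — inconsistent ⇒ no f, not summable.

No — key equation has no polynomial f.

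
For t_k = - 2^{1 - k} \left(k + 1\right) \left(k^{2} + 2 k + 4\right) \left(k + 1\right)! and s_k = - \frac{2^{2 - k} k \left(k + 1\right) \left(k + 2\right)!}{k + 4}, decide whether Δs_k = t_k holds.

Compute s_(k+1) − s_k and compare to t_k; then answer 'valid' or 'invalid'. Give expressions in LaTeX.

s_(k+1) = -2**(1 - k)*(k + 1)*(k + 2)*factorial(k + 3)/(k + 5)
s_(k+1) − s_k = -2**(1 - k)*(k + 1)*(k**3 + 7*k**2 + 16*k + 24)*factorial(k + 2)/((k + 4)*(k + 5))
(s_(k+1) − s_k) − t_k = 2**(2 - k)*(k + 1)*(k**3 + 6*k**2 + 10*k + 16)*factorial(k + 1)/((k + 4)*(k + 5))

Invalid: residual \frac{2^{2 - k} \left(k + 1\right) \left(k^{3} + 6 k^{2} + 10 k + 16\right) \left(k + 1\right)!}{\left(k + 4\right) \left(k + 5\right)} ≠ 0.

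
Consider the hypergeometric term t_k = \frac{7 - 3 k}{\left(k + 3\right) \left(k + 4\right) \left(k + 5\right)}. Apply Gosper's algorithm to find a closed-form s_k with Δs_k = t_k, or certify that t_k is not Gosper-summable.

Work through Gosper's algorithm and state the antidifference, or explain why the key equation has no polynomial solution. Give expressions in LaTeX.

Ratio r(k) = (k + 3)*(3*k - 4)/((k + 6)*(3*k - 7)).
Take A(k)=k + 3, B(k)=k + 6, C(k)=k - 7/3.
Key eq: (k + 3)·f(k+1) = (k + 5)·f(k) + (k - 7/3).
Degrees (1,1,1) ⇒ d ≤ 2.
Match coefficients ⇒ f(k) = k*(k - 29)/36.
Then R = B(k−1)f/C = k*(k - 29)*(k + 5)/(12*(3*k - 7)), so s_k = R(k)·t_k = k*(29 - k)/(12*(k + 3)*(k + 4)).
s_(k+1) − s_k = (7 - 3*k)/(k**3 + 12*k**2 + 47*k + 60) = t_k.

s_k = \frac{k \left(29 - k\right)}{12 \left(k + 3\right) \left(k + 4\right)}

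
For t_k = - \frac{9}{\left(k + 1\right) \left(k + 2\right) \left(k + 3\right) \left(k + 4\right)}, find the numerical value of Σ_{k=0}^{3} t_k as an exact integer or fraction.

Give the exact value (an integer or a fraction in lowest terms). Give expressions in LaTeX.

Σ = -17/35

The ratio is (k + 1)/(k + 5).
Factor: A=k + 1; B=k + 5; C=1.
f must satisfy (k + 1)·f(k+1) − (k + 4)·f(k) = 1.
From deg A=1, deg B=1, deg C=0: d=3.
Coefficient equations give f(k) = k*(k**2 + 6*k + 11)/18.
Get s_k = R·t_k = k*(-k**2 - 6*k - 11)/(2*(k + 1)*(k + 2)*(k + 3)) with R(k) = B(k−1)f(k)/C(k) = k*(k + 4)*(k**2 + 6*k + 11)/18.
Verify: -9/(k**4 + 10*k**3 + 35*k**2 + 50*k + 24) matches t_k.
Telescoping: Σ = s_(4) − s_(0) = -17/35 − (0) = -17/35.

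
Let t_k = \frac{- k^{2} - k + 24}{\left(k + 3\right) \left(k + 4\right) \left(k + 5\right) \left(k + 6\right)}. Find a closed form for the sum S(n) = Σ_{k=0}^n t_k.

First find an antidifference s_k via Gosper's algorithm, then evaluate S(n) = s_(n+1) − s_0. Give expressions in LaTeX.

Step 1: r(k) = (k + 3)*(k + (k + 1)**2 - 23)/((k + 7)*(k**2 + k - 24)).
Gosper form: A/B · C(k+1)/C(k) with A=k + 3, B=k + 7, C=k**2 + k - 24.
Key eq: (k + 3)·f(k+1) = (k + 6)·f(k) + (k**2 + k - 24).
From deg A=1, deg B=1, deg C=2: d=3.
Coefficient equations give f(k) = -k*(k**2 + 32*k + 127)/20.
Certificate R = B(k−1)f/C = -k*(k + 6)*(k**2 + 32*k + 127)/(20*(k**2 + k - 24)) gives s_k = k*(k**2 + 32*k + 127)/(20*(k + 3)*(k + 4)*(k + 5)).
Check: Δs_k = (-k**2 - k + 24)/(k**4 + 18*k**3 + 119*k**2 + 342*k + 360). ✓
Evaluate: s_(n+1) = (n**3 + 35*n**2 + 194*n + 160)/(20*(n**3 + 15*n**2 + 74*n + 120)); subtract s_(0) = 0 ⇒ S(n) = (n**3 + 35*n**2 + 194*n + 160)/(20*(n**3 + 15*n**2 + 74*n + 120)).

S(n) = \frac{n^{3} + 35 n^{2} + 194 n + 160}{20 \left(n^{3} + 15 n^{2} + 74 n + 120\right)}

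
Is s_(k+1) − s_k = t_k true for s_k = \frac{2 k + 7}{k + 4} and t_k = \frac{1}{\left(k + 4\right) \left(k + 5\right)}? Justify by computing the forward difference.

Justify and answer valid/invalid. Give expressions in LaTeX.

Valid — Δs_k = t_k.

s_(k+1) = (2*k + 9)/(k + 5)
s_(k+1) − s_k = 1/(k**2 + 9*k + 20)
(s_(k+1) − s_k) − t_k = 0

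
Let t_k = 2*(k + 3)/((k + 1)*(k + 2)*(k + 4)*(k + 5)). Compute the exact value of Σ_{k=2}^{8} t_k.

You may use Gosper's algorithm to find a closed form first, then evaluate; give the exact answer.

Σ = 28/585

r(k) = (k + 1)*(k + 4)**2/((k + 3)**2*(k + 6)) after simplifying.
Normal form (A,B,C) = (k + 1, k + 6, k**2 + 6*k + 9).
Solve (k + 1)·f(k+1) − (k + 5)·f(k) = k**2 + 6*k + 9.
d = 4 from the (1,1,2) case.
A polynomial solution: f(k) = k*(k + 2)*(k + 3)*(k + 5)/8.
Certificate R = B(k−1)f/C = k*(k + 2)*(k + 5)**2/(8*(k + 3)) gives s_k = k*(k + 5)/(4*(k**2 + 5*k + 4)).
Verify: 2*(k + 3)/(k**4 + 12*k**3 + 49*k**2 + 78*k + 40) matches t_k.
Σ_(k=2)^(8) t_k = s_(9) − s_(2) = 63/260 − (7/36) = 28/585.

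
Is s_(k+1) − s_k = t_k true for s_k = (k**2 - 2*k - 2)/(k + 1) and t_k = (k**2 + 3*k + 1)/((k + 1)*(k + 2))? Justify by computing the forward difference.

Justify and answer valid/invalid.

Valid — Δs_k = t_k.

s_(k+1) = (k**2 - 3)/(k + 2)
s_(k+1) − s_k = (k**2 + 3*k + 1)/(k**2 + 3*k + 2)
(s_(k+1) − s_k) − t_k = 0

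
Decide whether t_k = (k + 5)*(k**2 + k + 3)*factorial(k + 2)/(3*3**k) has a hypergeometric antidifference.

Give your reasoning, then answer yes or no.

r(k) = (k + 3)*(k + 6)*(k + (k + 1)**2 + 4)/(3*(k + 5)*(k**2 + k + 3)) after simplifying.
Take A(k)=k/3 + 1, B(k)=1, C(k)=k**3 + 6*k**2 + 8*k + 15.
f must satisfy (k/3 + 1)·f(k+1) − (1)·f(k) = k**3 + 6*k**2 + 8*k + 15.
d = 2 from the (1,0,3) case.
Solving with deg f ≤ 2: f(k) = 3*(k**2 + 4*k - 3).
Certificate R = B(k−1)f/C = 3*(k**2 + 4*k - 3)/((k + 5)*(k**2 + k + 3)) gives s_k = (k**2 + 4*k - 3)*factorial(k + 2)/3**k.
s_(k+1) − s_k = (k + 5)*(k**2 + k + 3)*factorial(k + 2)/(3*3**k) = t_k.

Yes. s_k = (k**2 + 4*k - 3)*factorial(k + 2)/3**k.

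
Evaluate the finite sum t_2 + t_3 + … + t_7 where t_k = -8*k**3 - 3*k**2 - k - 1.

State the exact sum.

t_(k+1)/t_k = (8*k**3 + 27*k**2 + 31*k + 13)/(8*k**3 + 3*k**2 + k + 1).
Normal form (A,B,C) = (1, 1, k**3 + 3*k**2/8 + k/8 + 1/8).
Key eq: (1)·f(k+1) = (1)·f(k) + (k**3 + 3*k**2/8 + k/8 + 1/8).
d = 4 from the (0,0,3) case.
Coefficient equations give f(k) = k*(2*k**3 - 3*k**2 + k + 1)/8.
So s_k = (B(k−1)f/C)·t_k = (k*(2*k**3 - 3*k**2 + k + 1)/(8*k**3 + 3*k**2 + k + 1))·t_k = k*(-2*k**3 + 3*k**2 - k - 1).
Check: Δs_k = -8*k**3 - 3*k**2 - k - 1. ✓
Evaluate s at k=8 and k=2: -6728 and -14; difference -6714.

Σ = -6714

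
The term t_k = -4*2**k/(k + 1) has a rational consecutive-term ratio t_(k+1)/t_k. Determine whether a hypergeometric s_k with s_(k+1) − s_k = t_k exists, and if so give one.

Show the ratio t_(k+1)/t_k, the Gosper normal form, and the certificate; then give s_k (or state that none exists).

Compute t_(k+1)/t_k: get 2*(k + 1)/(k + 2).
Factor: A=2*k + 2; B=k + 2; C=1.
Solve (2*k + 2)·f(k+1) − (k + 1)·f(k) = 1.
deg f ≤ -1 (via 1,1,0).
deg f ≤ -1 is impossible — no certificate.

none (Gosper's algorithm certifies no s_k)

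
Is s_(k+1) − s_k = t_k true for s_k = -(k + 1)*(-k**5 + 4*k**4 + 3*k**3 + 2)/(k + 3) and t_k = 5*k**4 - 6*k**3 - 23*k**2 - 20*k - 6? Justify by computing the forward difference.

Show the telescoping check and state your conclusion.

Invalid: residual 2*(-4*k**5 - 13*k**4 + 38*k**3 + 89*k**2 + 66*k + 16)/(k**2 + 7*k + 12) ≠ 0.

s_(k+1) = -(k + 2)*(-(k + 1)**5 + 4*(k + 1)**4 + 3*(k + 1)**3 + 2)/(k + 4)
s_(k+1) − s_k = (5*k**6 + 21*k**5 - 31*k**4 - 177*k**3 - 244*k**2 - 150*k - 40)/(k**2 + 7*k + 12)
(s_(k+1) − s_k) − t_k = 2*(-4*k**5 - 13*k**4 + 38*k**3 + 89*k**2 + 66*k + 16)/(k**2 + 7*k + 12)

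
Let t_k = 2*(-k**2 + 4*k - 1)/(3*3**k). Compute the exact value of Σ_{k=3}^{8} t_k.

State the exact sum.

Ratio r(k) = (k**2 - 2*k - 2)/(3*(k**2 - 4*k + 1)).
Factor: A=1/3; B=1; C=k**2 - 4*k + 1.
Need (1/3)·f(k+1) − (1)·f(k) = k**2 - 4*k + 1.
d = 2 from the (0,0,2) case.
Match coefficients ⇒ f(k) = -3*k*(k - 3)/2.
So s_k = (B(k−1)f/C)·t_k = (-3*k*(k - 3)/(2*(k**2 - 4*k + 1)))·t_k = k*(k - 3)/3**k.
s_(k+1) − s_k = 2*(-k**2 + 4*k - 1)/(3*3**k) = t_k.
Telescoping: Σ = s_(9) − s_(3) = 2/729 − (0) = 2/729.

Σ = 2/729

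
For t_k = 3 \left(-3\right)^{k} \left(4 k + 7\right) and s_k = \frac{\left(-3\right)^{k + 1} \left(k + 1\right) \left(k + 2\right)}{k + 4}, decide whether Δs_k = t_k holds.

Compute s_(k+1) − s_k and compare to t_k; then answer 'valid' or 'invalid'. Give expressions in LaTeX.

Invalid: residual \frac{\left(-3\right)^{k + 1} \left(8 k^{2} + 48 k + 58\right)}{k^{2} + 9 k + 20} ≠ 0.

s_(k+1) = (-3)**(k + 2)*(k + 2)*(k + 3)/(k + 5)
s_(k+1) − s_k = 3*(-3)**k*(4*k**3 + 35*k**2 + 95*k + 82)/(k**2 + 9*k + 20)
(s_(k+1) − s_k) − t_k = (-3)**(k + 1)*(8*k**2 + 48*k + 58)/(k**2 + 9*k + 20)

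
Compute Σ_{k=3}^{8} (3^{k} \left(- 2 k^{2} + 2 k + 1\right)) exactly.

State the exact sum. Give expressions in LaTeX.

Σ = -964440

Ratio r(k) = 3*(2*k**2 + 2*k - 1)/(2*k**2 - 2*k - 1).
So A=3 and B=1, with C=k**2 - k - 1/2.
Need (3)·f(k+1) − (1)·f(k) = k**2 - k - 1/2.
d = 2 from the (0,0,2) case.
Match coefficients ⇒ f(k) = (k - 2)**2/2.
Get s_k = R·t_k = 3**k*(-k**2 + 4*k - 4) with R(k) = B(k−1)f(k)/C(k) = (k - 2)**2/(2*k**2 - 2*k - 1).
s_(k+1) − s_k = 3**k*(-2*k**2 + 2*k + 1) = t_k.
Evaluate s at k=9 and k=3: -964467 and -27; difference -964440.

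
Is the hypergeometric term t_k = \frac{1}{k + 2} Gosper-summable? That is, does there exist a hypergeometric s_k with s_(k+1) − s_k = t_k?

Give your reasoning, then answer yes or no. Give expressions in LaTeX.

No. Not Gosper-summable.

r(k) = (k + 2)/(k + 3) after simplifying.
Normal form (A,B,C) = (k + 2, k + 3, 1).
f must satisfy (k + 2)·f(k+1) − (k + 2)·f(k) = 1.
Bound: deg f ≤ 0.
Generic f = c0 gives residual -1; -1 = 0 cannot hold, so t_k is not Gosper-summable.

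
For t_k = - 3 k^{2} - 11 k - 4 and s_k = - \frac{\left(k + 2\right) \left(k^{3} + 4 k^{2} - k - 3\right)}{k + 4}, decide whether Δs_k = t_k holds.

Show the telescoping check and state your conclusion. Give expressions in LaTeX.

s_(k+1) = (k + 3)*(k - (k + 1)**3 - 4*(k + 1)**2 + 4)/(k + 5)
s_(k+1) − s_k = (-3*k**4 - 34*k**3 - 125*k**2 - 158*k - 42)/(k**2 + 9*k + 20)
(s_(k+1) − s_k) − t_k = 2*(2*k**3 + 19*k**2 + 49*k + 19)/(k**2 + 9*k + 20)

Invalid: residual \frac{2 \left(2 k^{3} + 19 k^{2} + 49 k + 19\right)}{k^{2} + 9 k + 20} ≠ 0.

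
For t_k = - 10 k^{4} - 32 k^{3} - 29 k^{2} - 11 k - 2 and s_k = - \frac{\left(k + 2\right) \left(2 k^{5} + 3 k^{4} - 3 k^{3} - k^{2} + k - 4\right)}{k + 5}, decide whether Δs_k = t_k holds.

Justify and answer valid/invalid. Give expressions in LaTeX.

Invalid: residual \frac{3 \left(8 k^{5} + 79 k^{4} + 192 k^{3} + 157 k^{2} + 56 k + 14\right)}{k^{2} + 11 k + 30} ≠ 0.

s_(k+1) = (-2*k**6 - 19*k**5 - 68*k**4 - 115*k**3 - 96*k**2 - 34*k + 6)/(k + 6)
s_(k+1) − s_k = 2*(-5*k**6 - 59*k**5 - 222*k**4 - 357*k**3 - 261*k**2 - 92*k - 9)/(k**2 + 11*k + 30)
(s_(k+1) − s_k) − t_k = 3*(8*k**5 + 79*k**4 + 192*k**3 + 157*k**2 + 56*k + 14)/(k**2 + 11*k + 30)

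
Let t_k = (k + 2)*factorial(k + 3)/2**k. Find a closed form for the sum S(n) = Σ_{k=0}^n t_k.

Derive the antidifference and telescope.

t_(k+1)/t_k = (k + 3)*(k + 4)/(2*(k + 2)).
Factor: A=k/2 + 2; B=1; C=k + 2.
f must satisfy (k/2 + 2)·f(k+1) − (1)·f(k) = k + 2.
d = 0 from the (1,0,1) case.
Solve for f: f(k) = 2 (degree 0 ≤ 0).
R(k) = B(k−1)·f(k)/C(k) = 2/(k + 2); s_k = R·t_k = 2**(1 - k)*factorial(k + 3).
Check: Δs_k = (k + 2)*factorial(k + 3)/2**k. ✓
Σ_(k=0)^n t_k = s_(n+1) − s_(0) = (factorial(n + 4)/2**n) − (12), i.e. -12 + factorial(n + 4)/2**n.

S(n) = -12 + factorial(n + 4)/2**n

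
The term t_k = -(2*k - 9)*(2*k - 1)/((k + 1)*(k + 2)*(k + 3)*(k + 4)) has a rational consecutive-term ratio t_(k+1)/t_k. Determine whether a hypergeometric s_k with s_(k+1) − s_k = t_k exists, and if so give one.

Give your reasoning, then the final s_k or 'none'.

s_k = k*(-k**2 + 2*k - 19)/(2*(k**3 + 6*k**2 + 11*k + 6))

The ratio is (4*k**3 - 8*k**2 - 19*k - 7)/(4*k**3 - 91*k + 45).
So A=k + 1 and B=k + 5, with C=k**2 - 5*k + 9/4.
Key eq: (k + 1)·f(k+1) = (k + 4)·f(k) + (k**2 - 5*k + 9/4).
deg f ≤ 3 (via 1,1,2).
A polynomial solution: f(k) = k*(k**2 - 2*k + 19)/8.
Then R = B(k−1)f/C = k*(k + 4)*(k**2 - 2*k + 19)/(2*(2*k - 9)*(2*k - 1)), so s_k = R(k)·t_k = k*(-k**2 + 2*k - 19)/(2*(k**3 + 6*k**2 + 11*k + 6)).
Δs = (-4*k**2 + 20*k - 9)/(k**4 + 10*k**3 + 35*k**2 + 50*k + 24), as required.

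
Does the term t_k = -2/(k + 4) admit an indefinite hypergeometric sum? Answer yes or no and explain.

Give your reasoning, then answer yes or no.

No — the linear system for f has no solution.

Ratio r(k) = (k + 4)/(k + 5).
So A=k + 4 and B=k + 5, with C=1.
Solve (k + 4)·f(k+1) − (k + 4)·f(k) = 1.
Degrees (1,1,0) ⇒ d ≤ 0.
Put f(k) = c0: A·f(k+1) − B(k−1)·f(k) − C = -1; need -1 = 0 — inconsistent ⇒ no f, not summable.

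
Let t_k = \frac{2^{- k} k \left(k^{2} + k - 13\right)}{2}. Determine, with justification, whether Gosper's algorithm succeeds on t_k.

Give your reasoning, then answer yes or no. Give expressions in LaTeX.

Compute t_(k+1)/t_k: get (k + 1)*(k + (k + 1)**2 - 12)/(2*k*(k**2 + k - 13)).
So A=1/2 and B=1, with C=k**3 + k**2 - 13*k.
Need (1/2)·f(k+1) − (1)·f(k) = k**3 + k**2 - 13*k.
Bound: deg f ≤ 3.
Solving with deg f ≤ 3: f(k) = -2*(k**3 + 4*k**2 - 2*k + 3).
Then R = B(k−1)f/C = -2*(k**3 + 4*k**2 - 2*k + 3)/(k*(k**2 + k - 13)), so s_k = R(k)·t_k = (-k**3 - 4*k**2 + 2*k - 3)/2**k.
s_(k+1) − s_k = k*(k**2 + k - 13)/(2*2**k) = t_k.

Yes. s_k = 2^{- k} \left(- k^{3} - 4 k^{2} + 2 k - 3\right).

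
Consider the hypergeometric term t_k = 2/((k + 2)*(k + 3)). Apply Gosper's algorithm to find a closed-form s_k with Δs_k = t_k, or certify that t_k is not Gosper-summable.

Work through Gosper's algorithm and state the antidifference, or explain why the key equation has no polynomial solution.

Step 1: r(k) = (k + 2)/(k + 4).
Factor: A=k + 2; B=k + 4; C=1.
Solve (k + 2)·f(k+1) − (k + 3)·f(k) = 1.
deg f ≤ 1 (via 1,1,0).
A polynomial solution: f(k) = k/2.
So s_k = (B(k−1)f/C)·t_k = (k*(k + 3)/2)·t_k = k/(k + 2).
Verify: 2/(k**2 + 5*k + 6) matches t_k.

s_k = k/(k + 2)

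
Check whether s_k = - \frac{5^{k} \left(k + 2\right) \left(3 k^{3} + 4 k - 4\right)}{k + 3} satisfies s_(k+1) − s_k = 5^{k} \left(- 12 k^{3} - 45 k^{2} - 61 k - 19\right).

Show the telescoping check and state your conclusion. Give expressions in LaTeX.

Invalid: residual \frac{5^{k} \left(12 k^{4} + 78 k^{3} + 196 k^{2} + 198 k + 61\right)}{k^{2} + 7 k + 12} ≠ 0.

s_(k+1) = -5**(k + 1)*(k + 3)*(4*k + 3*(k + 1)**3)/(k + 4)
s_(k+1) − s_k = 5**k*(-12*k**5 - 117*k**4 - 442*k**3 - 790*k**2 - 667*k - 167)/(k**2 + 7*k + 12)
(s_(k+1) − s_k) − t_k = 5**k*(12*k**4 + 78*k**3 + 196*k**2 + 198*k + 61)/(k**2 + 7*k + 12)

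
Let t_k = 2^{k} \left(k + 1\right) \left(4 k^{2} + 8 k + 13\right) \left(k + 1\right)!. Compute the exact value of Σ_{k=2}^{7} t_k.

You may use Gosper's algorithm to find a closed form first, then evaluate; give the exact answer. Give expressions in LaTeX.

The ratio is (k + 2)**2*(16*k + 8*(k + 1)**2 + 42)/((k + 1)*(4*k**2 + 8*k + 13)).
Normal form (A,B,C) = (2*k + 4, 1, k**3 + 3*k**2 + 21*k/4 + 13/4).
Need (2*k + 4)·f(k+1) − (1)·f(k) = k**3 + 3*k**2 + 21*k/4 + 13/4.
Degrees (1,0,3) ⇒ d ≤ 2.
Coefficient equations give f(k) = (2*k**2 - k + 3)/4.
R(k) = B(k−1)·f(k)/C(k) = (2*k**2 - k + 3)/((k + 1)*(4*k**2 + 8*k + 13)); s_k = R·t_k = 2**k*(2*k**2 - k + 3)*factorial(k + 1).
Verify: 2**k*(k + 1)*(4*k**2 + 8*k + 13)*factorial(k + 1) matches t_k.
Evaluate s at k=8 and k=2: 11426365440 and 216; difference 11426365224.

Σ = 11426365224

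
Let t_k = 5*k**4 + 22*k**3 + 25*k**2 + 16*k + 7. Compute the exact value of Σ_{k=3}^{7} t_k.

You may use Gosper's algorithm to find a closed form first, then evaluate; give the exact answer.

Compute t_(k+1)/t_k: get (5*k**4 + 42*k**3 + 121*k**2 + 152*k + 75)/(5*k**4 + 22*k**3 + 25*k**2 + 16*k + 7).
A = 1, B = 1, C = k**4 + 22*k**3/5 + 5*k**2 + 16*k/5 + 7/5.
Key eq: (1)·f(k+1) = (1)·f(k) + (k**4 + 22*k**3/5 + 5*k**2 + 16*k/5 + 7/5).
From deg A=0, deg B=0, deg C=4: d=5.
Solve for f: f(k) = k*(k**4 + 3*k**3 - k**2 + k + 3)/5 (degree 5 ≤ 5).
Certificate R = B(k−1)f/C = k*(k**4 + 3*k**3 - k**2 + k + 3)/(5*k**4 + 22*k**3 + 25*k**2 + 16*k + 7) gives s_k = k*(k**4 + 3*k**3 - k**2 + k + 3).
Verify: 5*k**4 + 22*k**3 + 25*k**2 + 16*k + 7 matches t_k.
Sum = s_(8) − s_(3); s_(8) = 44632, s_(3) = 477 ⇒ 44155.

Σ = 44155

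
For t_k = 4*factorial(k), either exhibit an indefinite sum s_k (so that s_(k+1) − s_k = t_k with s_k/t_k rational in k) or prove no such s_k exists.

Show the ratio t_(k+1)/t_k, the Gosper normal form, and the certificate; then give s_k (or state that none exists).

none — t_k is not Gosper-summable

Ratio r(k) = k + 1.
Take A(k)=k + 1, B(k)=1, C(k)=1.
Solve (k + 1)·f(k+1) − (1)·f(k) = 1.
d = -1 from the (1,0,0) case.
d = -1 < 0 ⇒ no nonzero polynomial f; not summable.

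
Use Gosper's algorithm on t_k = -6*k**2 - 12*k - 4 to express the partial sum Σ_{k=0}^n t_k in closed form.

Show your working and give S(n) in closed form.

S(n) = -2*n**3 - 9*n**2 - 11*n - 4

Step 1: r(k) = (3*k**2 + 12*k + 11)/(3*k**2 + 6*k + 2).
Gosper form: A/B · C(k+1)/C(k) with A=1, B=1, C=k**2 + 2*k + 2/3.
Set up (1)·f(k+1) − (1)·f(k) − (k**2 + 2*k + 2/3) = 0.
d = 3 from the (0,0,2) case.
Coefficient equations give f(k) = k*(2*k**2 + 3*k - 1)/6.
R(k) = B(k−1)·f(k)/C(k) = k*(2*k**2 + 3*k - 1)/(2*(3*k**2 + 6*k + 2)); s_k = R·t_k = k*(-2*k**2 - 3*k + 1).
Δs = -6*k**2 - 12*k - 4, as required.
s_(n+1) = -2*n**3 - 9*n**2 - 11*n - 4 and s_(0) = 0, so S(n) = -2*n**3 - 9*n**2 - 11*n - 4.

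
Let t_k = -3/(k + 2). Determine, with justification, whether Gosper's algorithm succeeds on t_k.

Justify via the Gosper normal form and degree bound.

Ratio r(k) = (k + 2)/(k + 3).
So A=k + 2 and B=k + 3, with C=1.
Set up (k + 2)·f(k+1) − (k + 2)·f(k) − (1) = 0.
Degrees (1,1,0) ⇒ d ≤ 0.
Write f(k) = c0. Then LHS − RHS = -1, requiring -1 = 0: contradictory. No certificate.

No — key equation has no polynomial f.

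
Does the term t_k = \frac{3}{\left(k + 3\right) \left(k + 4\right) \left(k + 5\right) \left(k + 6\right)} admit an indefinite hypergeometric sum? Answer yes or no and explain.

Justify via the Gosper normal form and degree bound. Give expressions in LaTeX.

Yes. s_k = \frac{k \left(k^{2} + 12 k + 47\right)}{60 \left(k + 3\right) \left(k + 4\right) \left(k + 5\right)}.

Ratio r(k) = (k + 3)/(k + 7).
Gosper form: A/B · C(k+1)/C(k) with A=k + 3, B=k + 7, C=1.
Key eq: (k + 3)·f(k+1) = (k + 6)·f(k) + (1).
d = 3 from the (1,1,0) case.
Solving with deg f ≤ 3: f(k) = k*(k**2 + 12*k + 47)/180.
Certificate R = B(k−1)f/C = k*(k + 6)*(k**2 + 12*k + 47)/180 gives s_k = k*(k**2 + 12*k + 47)/(60*(k + 3)*(k + 4)*(k + 5)).
s_(k+1) − s_k = 3/(k**4 + 18*k**3 + 119*k**2 + 342*k + 360) = t_k.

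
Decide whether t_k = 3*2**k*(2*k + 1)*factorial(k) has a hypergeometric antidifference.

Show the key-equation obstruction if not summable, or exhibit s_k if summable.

Yes. s_k = 3*2**k*factorial(k).

Compute t_(k+1)/t_k: get 2*(k + 1)*(2*k + 3)/(2*k + 1).
Gosper form: A/B · C(k+1)/C(k) with A=2*k + 2, B=1, C=k + 1/2.
Set up (2*k + 2)·f(k+1) − (1)·f(k) − (k + 1/2) = 0.
Bound: deg f ≤ 0.
Solving with deg f ≤ 0: f(k) = 1/2.
R(k) = B(k−1)·f(k)/C(k) = 1/(2*k + 1); s_k = R·t_k = 3*2**k*factorial(k).
Δs = 3*2**k*(2*k + 1)*factorial(k), as required.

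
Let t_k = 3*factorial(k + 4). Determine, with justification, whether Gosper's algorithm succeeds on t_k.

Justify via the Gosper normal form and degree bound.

r(k) = k + 5 after simplifying.
Take A(k)=k + 5, B(k)=1, C(k)=1.
Solve (k + 5)·f(k+1) − (1)·f(k) = 1.
Bound: deg f ≤ -1.
deg f ≤ -1 is impossible — no certificate.

No; the degree bound rules out any f.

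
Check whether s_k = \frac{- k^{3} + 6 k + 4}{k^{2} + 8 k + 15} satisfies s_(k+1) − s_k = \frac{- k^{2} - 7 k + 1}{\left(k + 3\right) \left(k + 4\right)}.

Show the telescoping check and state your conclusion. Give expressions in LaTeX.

s_(k+1) = (6*k - (k + 1)**3 + 10)/(8*k + (k + 1)**2 + 23)
s_(k+1) − s_k = (-k**4 - 18*k**3 - 76*k**2 - 67*k + 39)/(k**4 + 18*k**3 + 119*k**2 + 342*k + 360)
(s_(k+1) − s_k) − t_k = 3*(10*k**2 + 44*k + 3)/(k**4 + 18*k**3 + 119*k**2 + 342*k + 360)

Invalid: residual \frac{3 \left(10 k^{2} + 44 k + 3\right)}{k^{4} + 18 k^{3} + 119 k^{2} + 342 k + 360} ≠ 0.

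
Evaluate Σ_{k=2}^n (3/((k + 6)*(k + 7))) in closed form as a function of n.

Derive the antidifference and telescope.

S(n) = 3*(n - 1)/(8*(n + 7))

r(k) = (k + 6)/(k + 8) after simplifying.
A = k + 6, B = k + 8, C = 1.
f must satisfy (k + 6)·f(k+1) − (k + 7)·f(k) = 1.
deg f ≤ 1 (via 1,1,0).
Match coefficients ⇒ f(k) = k/6.
Then R = B(k−1)f/C = k*(k + 7)/6, so s_k = R(k)·t_k = k/(2*(k + 6)).
Check: Δs_k = 3/(k**2 + 13*k + 42). ✓
Evaluate: s_(n+1) = (n + 1)/(2*(n + 7)); subtract s_(2) = 1/8 ⇒ S(n) = 3*(n - 1)/(8*(n + 7)).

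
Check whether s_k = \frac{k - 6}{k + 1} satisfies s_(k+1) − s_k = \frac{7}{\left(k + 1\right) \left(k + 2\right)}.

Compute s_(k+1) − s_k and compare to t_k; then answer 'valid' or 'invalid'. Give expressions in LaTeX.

s_(k+1) = (k - 5)/(k + 2)
s_(k+1) − s_k = 7/(k**2 + 3*k + 2)
(s_(k+1) − s_k) − t_k = 0

Valid — Δs_k = t_k.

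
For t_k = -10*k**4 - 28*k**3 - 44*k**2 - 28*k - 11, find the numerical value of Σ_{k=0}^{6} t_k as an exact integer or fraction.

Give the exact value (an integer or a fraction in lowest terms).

Σ = -39767

Compute t_(k+1)/t_k: get (10*k**4 + 68*k**3 + 188*k**2 + 240*k + 121)/(10*k**4 + 28*k**3 + 44*k**2 + 28*k + 11).
Take A(k)=1, B(k)=1, C(k)=k**4 + 14*k**3/5 + 22*k**2/5 + 14*k/5 + 11/10.
Need (1)·f(k+1) − (1)·f(k) = k**4 + 14*k**3/5 + 22*k**2/5 + 14*k/5 + 11/10.
Bound: deg f ≤ 5.
Solving with deg f ≤ 5: f(k) = k*(2*k**4 + 2*k**3 + 4*k**2 - k + 4)/10.
Get s_k = R·t_k = k*(-2*k**4 - 2*k**3 - 4*k**2 + k - 4) with R(k) = B(k−1)f(k)/C(k) = k*(2*k**4 + 2*k**3 + 4*k**2 - k + 4)/(10*k**4 + 28*k**3 + 44*k**2 + 28*k + 11).
s_(k+1) − s_k = -10*k**4 - 28*k**3 - 44*k**2 - 28*k - 11 = t_k.
Evaluate s at k=7 and k=0: -39767 and 0; difference -39767.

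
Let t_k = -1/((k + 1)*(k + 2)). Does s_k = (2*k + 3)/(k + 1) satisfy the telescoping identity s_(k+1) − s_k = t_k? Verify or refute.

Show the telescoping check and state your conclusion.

s_(k+1) = (2*k + 5)/(k + 2)
s_(k+1) − s_k = -1/(k**2 + 3*k + 2)
(s_(k+1) − s_k) − t_k = 0

Valid: the claim telescopes to t_k.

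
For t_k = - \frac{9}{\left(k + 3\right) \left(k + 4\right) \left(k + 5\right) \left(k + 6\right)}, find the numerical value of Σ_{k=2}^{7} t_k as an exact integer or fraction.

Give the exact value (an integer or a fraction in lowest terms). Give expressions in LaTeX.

t_(k+1)/t_k = (k + 3)/(k + 7).
Factor: A=k + 3; B=k + 7; C=1.
Set up (k + 3)·f(k+1) − (k + 6)·f(k) − (1) = 0.
Bound: deg f ≤ 3.
A polynomial solution: f(k) = k*(k**2 + 12*k + 47)/180.
Certificate R = B(k−1)f/C = k*(k + 6)*(k**2 + 12*k + 47)/180 gives s_k = k*(-k**2 - 12*k - 47)/(20*(k + 3)*(k + 4)*(k + 5)).
Verify: -9/(k**4 + 18*k**3 + 119*k**2 + 342*k + 360) matches t_k.
Sum = s_(8) − s_(2); s_(8) = -69/1430, s_(2) = -1/28 ⇒ -251/20020.

Σ = -251/20020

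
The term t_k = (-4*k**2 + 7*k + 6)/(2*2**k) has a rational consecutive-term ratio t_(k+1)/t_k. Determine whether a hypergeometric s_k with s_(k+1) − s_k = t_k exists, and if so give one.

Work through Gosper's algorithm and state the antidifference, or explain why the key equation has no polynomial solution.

The ratio is (4*k**2 + k - 9)/(2*(4*k**2 - 7*k - 6)).
A = 1/2, B = 1, C = k**2 - 7*k/4 - 3/2.
Key eq: (1/2)·f(k+1) = (1)·f(k) + (k**2 - 7*k/4 - 3/2).
d = 2 from the (0,0,2) case.
A polynomial solution: f(k) = -(4*k**2 + k - 1)/2.
R(k) = B(k−1)·f(k)/C(k) = -2*(4*k**2 + k - 1)/(4*k**2 - 7*k - 6); s_k = R·t_k = (4*k**2 + k - 1)/2**k.
Δs = (-4*k**2 + 7*k + 6)/(2*2**k), as required.

s_k = (4*k**2 + k - 1)/2**k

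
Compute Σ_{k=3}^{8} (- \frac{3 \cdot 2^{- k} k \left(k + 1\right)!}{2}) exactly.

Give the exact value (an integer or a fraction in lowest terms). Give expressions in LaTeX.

Ratio r(k) = (k + 1)*(k + 2)/(2*k).
Take A(k)=k/2 + 1, B(k)=1, C(k)=k.
Need (k/2 + 1)·f(k+1) − (1)·f(k) = k.
From deg A=1, deg B=0, deg C=1: d=0.
Match coefficients ⇒ f(k) = 2.
So s_k = (B(k−1)f/C)·t_k = (2/k)·t_k = -3*factorial(k + 1)/2**k.
s_(k+1) − s_k = -3*k*factorial(k + 1)/(2*2**k) = t_k.
Evaluate s at k=9 and k=3: -42525/2 and -9; difference -42507/2.

Σ = -42507/2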